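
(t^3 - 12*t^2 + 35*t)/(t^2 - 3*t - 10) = t*(t - 7)/(t + 2)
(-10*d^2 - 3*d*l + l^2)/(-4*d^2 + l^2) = (5*d - l)/(2*d - l)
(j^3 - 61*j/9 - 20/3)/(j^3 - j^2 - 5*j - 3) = (j^2 + 3*j + 20/9)/(j^2 + 2*j + 1)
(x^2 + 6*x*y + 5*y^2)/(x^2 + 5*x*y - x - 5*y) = (x + y)/(x - 1)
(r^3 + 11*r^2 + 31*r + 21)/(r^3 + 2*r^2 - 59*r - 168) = (r + 1)/(r - 8)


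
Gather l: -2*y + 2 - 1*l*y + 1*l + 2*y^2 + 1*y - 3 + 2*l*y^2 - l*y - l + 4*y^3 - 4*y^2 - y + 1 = l*(2*y^2 - 2*y) + 4*y^3 - 2*y^2 - 2*y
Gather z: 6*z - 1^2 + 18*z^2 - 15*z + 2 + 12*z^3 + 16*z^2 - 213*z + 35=12*z^3 + 34*z^2 - 222*z + 36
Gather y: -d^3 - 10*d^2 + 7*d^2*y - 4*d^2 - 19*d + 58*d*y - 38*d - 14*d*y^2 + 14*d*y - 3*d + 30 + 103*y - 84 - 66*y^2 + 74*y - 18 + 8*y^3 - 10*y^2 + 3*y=-d^3 - 14*d^2 - 60*d + 8*y^3 + y^2*(-14*d - 76) + y*(7*d^2 + 72*d + 180) - 72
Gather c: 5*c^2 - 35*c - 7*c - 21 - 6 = 5*c^2 - 42*c - 27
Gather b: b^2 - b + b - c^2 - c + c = b^2 - c^2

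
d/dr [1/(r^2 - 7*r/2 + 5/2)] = 2*(7 - 4*r)/(2*r^2 - 7*r + 5)^2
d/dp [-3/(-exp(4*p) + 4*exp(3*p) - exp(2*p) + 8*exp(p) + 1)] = 6*(-2*exp(3*p) + 6*exp(2*p) - exp(p) + 4)*exp(p)/(-exp(4*p) + 4*exp(3*p) - exp(2*p) + 8*exp(p) + 1)^2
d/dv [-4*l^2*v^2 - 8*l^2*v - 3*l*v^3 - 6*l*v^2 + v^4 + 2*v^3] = -8*l^2*v - 8*l^2 - 9*l*v^2 - 12*l*v + 4*v^3 + 6*v^2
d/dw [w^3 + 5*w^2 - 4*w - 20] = 3*w^2 + 10*w - 4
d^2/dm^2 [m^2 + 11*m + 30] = 2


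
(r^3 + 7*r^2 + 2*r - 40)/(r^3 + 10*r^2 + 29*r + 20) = (r - 2)/(r + 1)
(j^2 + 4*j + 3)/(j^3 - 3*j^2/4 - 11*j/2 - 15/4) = 4*(j + 3)/(4*j^2 - 7*j - 15)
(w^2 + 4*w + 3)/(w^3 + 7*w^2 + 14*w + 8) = (w + 3)/(w^2 + 6*w + 8)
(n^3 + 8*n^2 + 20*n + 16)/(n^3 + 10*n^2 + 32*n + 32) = (n + 2)/(n + 4)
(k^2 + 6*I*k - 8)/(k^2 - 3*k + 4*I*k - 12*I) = (k + 2*I)/(k - 3)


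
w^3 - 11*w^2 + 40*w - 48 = (w - 4)^2*(w - 3)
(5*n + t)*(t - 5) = 5*n*t - 25*n + t^2 - 5*t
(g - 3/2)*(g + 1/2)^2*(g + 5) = g^4 + 9*g^3/2 - 15*g^2/4 - 53*g/8 - 15/8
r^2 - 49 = (r - 7)*(r + 7)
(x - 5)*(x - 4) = x^2 - 9*x + 20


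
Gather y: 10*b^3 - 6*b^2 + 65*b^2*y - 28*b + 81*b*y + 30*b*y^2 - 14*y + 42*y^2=10*b^3 - 6*b^2 - 28*b + y^2*(30*b + 42) + y*(65*b^2 + 81*b - 14)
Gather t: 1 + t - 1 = t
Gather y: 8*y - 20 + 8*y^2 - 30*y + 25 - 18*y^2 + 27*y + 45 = -10*y^2 + 5*y + 50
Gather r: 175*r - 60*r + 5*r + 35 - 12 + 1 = 120*r + 24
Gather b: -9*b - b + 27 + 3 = 30 - 10*b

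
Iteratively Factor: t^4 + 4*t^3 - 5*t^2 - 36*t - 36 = (t + 2)*(t^3 + 2*t^2 - 9*t - 18) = (t + 2)*(t + 3)*(t^2 - t - 6) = (t - 3)*(t + 2)*(t + 3)*(t + 2)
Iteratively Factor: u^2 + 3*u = (u + 3)*(u)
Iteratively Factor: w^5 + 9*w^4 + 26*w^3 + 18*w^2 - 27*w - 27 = (w + 1)*(w^4 + 8*w^3 + 18*w^2 - 27) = (w + 1)*(w + 3)*(w^3 + 5*w^2 + 3*w - 9) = (w - 1)*(w + 1)*(w + 3)*(w^2 + 6*w + 9) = (w - 1)*(w + 1)*(w + 3)^2*(w + 3)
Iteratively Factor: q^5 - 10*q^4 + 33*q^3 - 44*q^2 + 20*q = (q - 2)*(q^4 - 8*q^3 + 17*q^2 - 10*q) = q*(q - 2)*(q^3 - 8*q^2 + 17*q - 10) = q*(q - 5)*(q - 2)*(q^2 - 3*q + 2) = q*(q - 5)*(q - 2)*(q - 1)*(q - 2)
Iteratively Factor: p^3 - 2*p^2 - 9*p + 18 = (p - 3)*(p^2 + p - 6) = (p - 3)*(p + 3)*(p - 2)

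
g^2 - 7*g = g*(g - 7)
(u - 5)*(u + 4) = u^2 - u - 20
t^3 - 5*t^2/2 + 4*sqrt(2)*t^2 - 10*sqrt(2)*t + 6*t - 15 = (t - 5/2)*(t + sqrt(2))*(t + 3*sqrt(2))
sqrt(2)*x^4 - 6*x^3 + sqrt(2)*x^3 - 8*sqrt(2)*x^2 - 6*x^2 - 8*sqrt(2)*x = x*(x - 4*sqrt(2))*(x + sqrt(2))*(sqrt(2)*x + sqrt(2))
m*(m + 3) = m^2 + 3*m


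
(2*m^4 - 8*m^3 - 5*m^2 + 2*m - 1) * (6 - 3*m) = -6*m^5 + 36*m^4 - 33*m^3 - 36*m^2 + 15*m - 6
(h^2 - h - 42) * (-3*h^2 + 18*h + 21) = -3*h^4 + 21*h^3 + 129*h^2 - 777*h - 882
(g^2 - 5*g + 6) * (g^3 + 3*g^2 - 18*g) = g^5 - 2*g^4 - 27*g^3 + 108*g^2 - 108*g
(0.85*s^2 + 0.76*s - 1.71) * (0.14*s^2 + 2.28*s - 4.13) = 0.119*s^4 + 2.0444*s^3 - 2.0171*s^2 - 7.0376*s + 7.0623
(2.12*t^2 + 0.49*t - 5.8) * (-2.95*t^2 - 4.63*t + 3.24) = -6.254*t^4 - 11.2611*t^3 + 21.7101*t^2 + 28.4416*t - 18.792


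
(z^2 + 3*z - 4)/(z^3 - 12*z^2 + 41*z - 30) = (z + 4)/(z^2 - 11*z + 30)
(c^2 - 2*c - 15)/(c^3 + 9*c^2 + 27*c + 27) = (c - 5)/(c^2 + 6*c + 9)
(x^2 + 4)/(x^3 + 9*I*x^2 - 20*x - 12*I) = (x - 2*I)/(x^2 + 7*I*x - 6)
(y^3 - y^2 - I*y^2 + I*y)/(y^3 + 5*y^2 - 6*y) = (y - I)/(y + 6)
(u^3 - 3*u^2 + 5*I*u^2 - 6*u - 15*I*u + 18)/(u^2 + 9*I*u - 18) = (u^2 + u*(-3 + 2*I) - 6*I)/(u + 6*I)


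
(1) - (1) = 0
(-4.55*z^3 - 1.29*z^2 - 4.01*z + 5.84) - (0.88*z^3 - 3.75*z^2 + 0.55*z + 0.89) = -5.43*z^3 + 2.46*z^2 - 4.56*z + 4.95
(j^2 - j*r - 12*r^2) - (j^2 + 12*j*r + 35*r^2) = -13*j*r - 47*r^2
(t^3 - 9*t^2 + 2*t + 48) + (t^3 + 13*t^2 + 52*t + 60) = 2*t^3 + 4*t^2 + 54*t + 108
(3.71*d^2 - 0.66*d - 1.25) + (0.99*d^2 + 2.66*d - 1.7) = 4.7*d^2 + 2.0*d - 2.95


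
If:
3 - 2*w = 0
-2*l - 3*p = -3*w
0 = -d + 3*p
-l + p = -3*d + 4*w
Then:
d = 99/46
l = 27/23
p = 33/46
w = 3/2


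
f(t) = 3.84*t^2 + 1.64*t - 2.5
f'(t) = 7.68*t + 1.64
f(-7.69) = 211.97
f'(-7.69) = -57.42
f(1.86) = 13.84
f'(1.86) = 15.92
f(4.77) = 92.69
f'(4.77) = 38.27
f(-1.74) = 6.27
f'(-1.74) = -11.72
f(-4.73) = 75.65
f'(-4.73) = -34.69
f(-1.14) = 0.62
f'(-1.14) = -7.12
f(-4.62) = 71.89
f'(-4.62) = -33.84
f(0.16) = -2.14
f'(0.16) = 2.87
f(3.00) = 36.98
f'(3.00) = 24.68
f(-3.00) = 27.14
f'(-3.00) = -21.40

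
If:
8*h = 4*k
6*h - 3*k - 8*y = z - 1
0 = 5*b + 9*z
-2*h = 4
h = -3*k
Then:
No Solution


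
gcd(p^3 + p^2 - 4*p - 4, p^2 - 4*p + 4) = p - 2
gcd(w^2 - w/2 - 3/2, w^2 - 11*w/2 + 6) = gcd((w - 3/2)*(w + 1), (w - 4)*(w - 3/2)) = w - 3/2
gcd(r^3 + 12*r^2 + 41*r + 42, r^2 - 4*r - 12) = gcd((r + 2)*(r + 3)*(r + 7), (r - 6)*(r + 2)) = r + 2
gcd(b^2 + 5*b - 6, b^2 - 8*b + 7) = b - 1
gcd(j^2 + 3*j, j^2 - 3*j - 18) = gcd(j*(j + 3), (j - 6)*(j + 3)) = j + 3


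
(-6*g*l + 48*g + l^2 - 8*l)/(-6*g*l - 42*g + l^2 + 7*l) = (l - 8)/(l + 7)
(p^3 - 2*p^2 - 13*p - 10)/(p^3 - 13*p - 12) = (p^2 - 3*p - 10)/(p^2 - p - 12)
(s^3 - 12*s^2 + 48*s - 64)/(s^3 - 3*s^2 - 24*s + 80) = (s - 4)/(s + 5)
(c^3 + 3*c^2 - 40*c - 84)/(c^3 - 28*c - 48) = (c + 7)/(c + 4)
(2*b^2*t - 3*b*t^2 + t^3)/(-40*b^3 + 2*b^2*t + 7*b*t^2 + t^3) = t*(-b + t)/(20*b^2 + 9*b*t + t^2)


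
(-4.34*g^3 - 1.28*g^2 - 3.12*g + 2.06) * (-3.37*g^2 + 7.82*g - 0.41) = 14.6258*g^5 - 29.6252*g^4 + 2.2842*g^3 - 30.8158*g^2 + 17.3884*g - 0.8446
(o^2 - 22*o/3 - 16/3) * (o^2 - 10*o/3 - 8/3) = o^4 - 32*o^3/3 + 148*o^2/9 + 112*o/3 + 128/9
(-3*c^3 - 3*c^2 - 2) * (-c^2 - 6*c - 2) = 3*c^5 + 21*c^4 + 24*c^3 + 8*c^2 + 12*c + 4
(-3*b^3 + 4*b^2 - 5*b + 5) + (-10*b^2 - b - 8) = -3*b^3 - 6*b^2 - 6*b - 3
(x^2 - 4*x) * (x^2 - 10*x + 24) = x^4 - 14*x^3 + 64*x^2 - 96*x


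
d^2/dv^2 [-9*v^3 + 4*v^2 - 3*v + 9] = 8 - 54*v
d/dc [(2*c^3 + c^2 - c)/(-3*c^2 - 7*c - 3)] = (-6*c^4 - 28*c^3 - 28*c^2 - 6*c + 3)/(9*c^4 + 42*c^3 + 67*c^2 + 42*c + 9)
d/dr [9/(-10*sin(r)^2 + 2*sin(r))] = 9*(10/tan(r) - cos(r)/sin(r)^2)/(2*(5*sin(r) - 1)^2)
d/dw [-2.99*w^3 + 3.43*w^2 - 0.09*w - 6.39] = -8.97*w^2 + 6.86*w - 0.09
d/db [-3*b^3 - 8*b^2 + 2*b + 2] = -9*b^2 - 16*b + 2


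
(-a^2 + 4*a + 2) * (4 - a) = a^3 - 8*a^2 + 14*a + 8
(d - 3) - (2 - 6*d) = 7*d - 5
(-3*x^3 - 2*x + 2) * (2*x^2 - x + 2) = -6*x^5 + 3*x^4 - 10*x^3 + 6*x^2 - 6*x + 4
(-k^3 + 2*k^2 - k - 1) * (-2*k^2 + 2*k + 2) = 2*k^5 - 6*k^4 + 4*k^3 + 4*k^2 - 4*k - 2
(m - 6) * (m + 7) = m^2 + m - 42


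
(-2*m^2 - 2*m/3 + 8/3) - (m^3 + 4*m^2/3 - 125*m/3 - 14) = -m^3 - 10*m^2/3 + 41*m + 50/3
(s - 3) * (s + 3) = s^2 - 9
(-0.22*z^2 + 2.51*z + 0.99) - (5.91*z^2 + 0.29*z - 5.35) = -6.13*z^2 + 2.22*z + 6.34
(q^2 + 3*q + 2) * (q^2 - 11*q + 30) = q^4 - 8*q^3 - q^2 + 68*q + 60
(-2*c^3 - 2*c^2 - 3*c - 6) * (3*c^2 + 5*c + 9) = -6*c^5 - 16*c^4 - 37*c^3 - 51*c^2 - 57*c - 54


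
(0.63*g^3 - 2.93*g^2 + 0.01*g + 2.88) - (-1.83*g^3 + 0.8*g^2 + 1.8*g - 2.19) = 2.46*g^3 - 3.73*g^2 - 1.79*g + 5.07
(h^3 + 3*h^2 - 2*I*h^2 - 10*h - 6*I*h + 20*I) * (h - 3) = h^4 - 2*I*h^3 - 19*h^2 + 30*h + 38*I*h - 60*I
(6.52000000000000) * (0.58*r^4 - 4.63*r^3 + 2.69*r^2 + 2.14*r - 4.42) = 3.7816*r^4 - 30.1876*r^3 + 17.5388*r^2 + 13.9528*r - 28.8184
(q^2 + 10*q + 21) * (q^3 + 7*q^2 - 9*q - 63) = q^5 + 17*q^4 + 82*q^3 - 6*q^2 - 819*q - 1323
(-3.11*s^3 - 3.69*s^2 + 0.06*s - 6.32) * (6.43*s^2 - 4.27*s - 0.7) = -19.9973*s^5 - 10.447*s^4 + 18.3191*s^3 - 38.3108*s^2 + 26.9444*s + 4.424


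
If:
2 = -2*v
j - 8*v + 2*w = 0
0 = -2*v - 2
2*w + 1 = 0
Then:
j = -7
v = -1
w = -1/2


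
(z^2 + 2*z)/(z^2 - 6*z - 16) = z/(z - 8)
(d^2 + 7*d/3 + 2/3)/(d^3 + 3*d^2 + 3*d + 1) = (3*d^2 + 7*d + 2)/(3*(d^3 + 3*d^2 + 3*d + 1))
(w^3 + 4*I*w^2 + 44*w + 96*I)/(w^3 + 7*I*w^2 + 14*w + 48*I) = (w - 6*I)/(w - 3*I)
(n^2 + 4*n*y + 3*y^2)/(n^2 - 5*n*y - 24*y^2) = (-n - y)/(-n + 8*y)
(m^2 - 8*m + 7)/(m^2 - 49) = (m - 1)/(m + 7)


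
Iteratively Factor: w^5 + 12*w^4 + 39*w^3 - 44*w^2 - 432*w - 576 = (w + 4)*(w^4 + 8*w^3 + 7*w^2 - 72*w - 144) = (w + 4)^2*(w^3 + 4*w^2 - 9*w - 36) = (w + 3)*(w + 4)^2*(w^2 + w - 12) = (w - 3)*(w + 3)*(w + 4)^2*(w + 4)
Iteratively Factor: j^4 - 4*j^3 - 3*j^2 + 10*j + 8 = (j - 4)*(j^3 - 3*j - 2) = (j - 4)*(j + 1)*(j^2 - j - 2) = (j - 4)*(j - 2)*(j + 1)*(j + 1)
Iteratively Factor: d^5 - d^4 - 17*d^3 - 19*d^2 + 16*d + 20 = (d - 1)*(d^4 - 17*d^2 - 36*d - 20) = (d - 5)*(d - 1)*(d^3 + 5*d^2 + 8*d + 4) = (d - 5)*(d - 1)*(d + 2)*(d^2 + 3*d + 2) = (d - 5)*(d - 1)*(d + 2)^2*(d + 1)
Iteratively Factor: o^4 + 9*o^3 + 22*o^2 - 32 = (o - 1)*(o^3 + 10*o^2 + 32*o + 32) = (o - 1)*(o + 4)*(o^2 + 6*o + 8) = (o - 1)*(o + 4)^2*(o + 2)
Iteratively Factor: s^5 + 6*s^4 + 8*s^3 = (s + 4)*(s^4 + 2*s^3) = s*(s + 4)*(s^3 + 2*s^2) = s*(s + 2)*(s + 4)*(s^2) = s^2*(s + 2)*(s + 4)*(s)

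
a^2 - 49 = (a - 7)*(a + 7)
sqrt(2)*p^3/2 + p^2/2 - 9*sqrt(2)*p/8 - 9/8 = (p - 3/2)*(p + 3/2)*(sqrt(2)*p/2 + 1/2)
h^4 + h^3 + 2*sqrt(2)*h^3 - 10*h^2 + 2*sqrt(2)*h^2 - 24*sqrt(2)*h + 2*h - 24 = (h - 3)*(h + 4)*(h + sqrt(2))^2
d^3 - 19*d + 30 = (d - 3)*(d - 2)*(d + 5)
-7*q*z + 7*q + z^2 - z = (-7*q + z)*(z - 1)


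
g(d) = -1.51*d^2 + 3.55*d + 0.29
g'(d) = 3.55 - 3.02*d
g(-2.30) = -15.86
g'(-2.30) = 10.50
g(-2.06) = -13.43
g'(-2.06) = 9.77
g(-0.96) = -4.51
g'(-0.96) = 6.45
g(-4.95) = -54.28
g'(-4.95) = 18.50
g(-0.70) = -2.93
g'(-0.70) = 5.66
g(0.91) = 2.27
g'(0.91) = 0.80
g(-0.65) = -2.66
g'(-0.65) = 5.51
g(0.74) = 2.09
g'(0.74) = 1.32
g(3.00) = -2.65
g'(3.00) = -5.51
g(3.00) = -2.65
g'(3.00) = -5.51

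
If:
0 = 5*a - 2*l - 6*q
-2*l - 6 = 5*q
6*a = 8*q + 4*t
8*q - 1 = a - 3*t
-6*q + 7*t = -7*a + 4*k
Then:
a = -22/27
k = -475/36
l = -211/27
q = 52/27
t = -137/27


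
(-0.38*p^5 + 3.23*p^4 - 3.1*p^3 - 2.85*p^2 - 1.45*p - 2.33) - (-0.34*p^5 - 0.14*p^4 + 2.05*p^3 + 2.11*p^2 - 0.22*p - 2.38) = -0.04*p^5 + 3.37*p^4 - 5.15*p^3 - 4.96*p^2 - 1.23*p + 0.0499999999999998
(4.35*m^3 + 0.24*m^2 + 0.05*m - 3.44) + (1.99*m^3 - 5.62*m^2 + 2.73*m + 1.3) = 6.34*m^3 - 5.38*m^2 + 2.78*m - 2.14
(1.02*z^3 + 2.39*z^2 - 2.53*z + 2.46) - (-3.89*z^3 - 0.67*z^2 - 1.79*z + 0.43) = 4.91*z^3 + 3.06*z^2 - 0.74*z + 2.03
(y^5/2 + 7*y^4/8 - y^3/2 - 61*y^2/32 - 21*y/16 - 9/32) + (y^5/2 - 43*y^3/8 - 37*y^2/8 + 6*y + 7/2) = y^5 + 7*y^4/8 - 47*y^3/8 - 209*y^2/32 + 75*y/16 + 103/32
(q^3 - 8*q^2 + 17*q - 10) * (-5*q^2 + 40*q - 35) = -5*q^5 + 80*q^4 - 440*q^3 + 1010*q^2 - 995*q + 350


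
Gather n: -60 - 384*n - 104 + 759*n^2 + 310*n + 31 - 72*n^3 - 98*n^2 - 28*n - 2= -72*n^3 + 661*n^2 - 102*n - 135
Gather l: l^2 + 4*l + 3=l^2 + 4*l + 3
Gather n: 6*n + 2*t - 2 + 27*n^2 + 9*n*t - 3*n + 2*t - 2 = 27*n^2 + n*(9*t + 3) + 4*t - 4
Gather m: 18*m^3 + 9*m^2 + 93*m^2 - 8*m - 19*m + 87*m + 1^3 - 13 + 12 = 18*m^3 + 102*m^2 + 60*m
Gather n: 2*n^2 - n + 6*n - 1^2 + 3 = 2*n^2 + 5*n + 2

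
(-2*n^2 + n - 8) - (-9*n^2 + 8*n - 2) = 7*n^2 - 7*n - 6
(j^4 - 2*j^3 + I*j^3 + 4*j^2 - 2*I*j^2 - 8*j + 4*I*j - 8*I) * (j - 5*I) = j^5 - 2*j^4 - 4*I*j^4 + 9*j^3 + 8*I*j^3 - 18*j^2 - 16*I*j^2 + 20*j + 32*I*j - 40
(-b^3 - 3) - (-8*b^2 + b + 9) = -b^3 + 8*b^2 - b - 12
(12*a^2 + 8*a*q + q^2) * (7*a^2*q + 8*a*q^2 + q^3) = 84*a^4*q + 152*a^3*q^2 + 83*a^2*q^3 + 16*a*q^4 + q^5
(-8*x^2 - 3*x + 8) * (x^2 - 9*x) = -8*x^4 + 69*x^3 + 35*x^2 - 72*x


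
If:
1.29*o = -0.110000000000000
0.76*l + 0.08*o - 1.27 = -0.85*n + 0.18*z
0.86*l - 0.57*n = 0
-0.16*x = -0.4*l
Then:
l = 0.0881291874248411*z + 0.625140329920137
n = 0.132966844184848*z + 0.943194181984768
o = -0.09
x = 0.220322968562103*z + 1.56285082480034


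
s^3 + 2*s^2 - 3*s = s*(s - 1)*(s + 3)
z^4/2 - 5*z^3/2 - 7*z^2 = z^2*(z/2 + 1)*(z - 7)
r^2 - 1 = (r - 1)*(r + 1)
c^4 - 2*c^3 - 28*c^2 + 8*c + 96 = (c - 6)*(c - 2)*(c + 2)*(c + 4)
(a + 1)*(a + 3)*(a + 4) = a^3 + 8*a^2 + 19*a + 12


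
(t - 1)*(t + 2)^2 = t^3 + 3*t^2 - 4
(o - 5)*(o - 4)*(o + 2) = o^3 - 7*o^2 + 2*o + 40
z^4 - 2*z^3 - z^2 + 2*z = z*(z - 2)*(z - 1)*(z + 1)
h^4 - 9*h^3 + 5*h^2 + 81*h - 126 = (h - 7)*(h - 3)*(h - 2)*(h + 3)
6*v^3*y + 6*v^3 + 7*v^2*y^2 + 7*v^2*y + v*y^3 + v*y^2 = (v + y)*(6*v + y)*(v*y + v)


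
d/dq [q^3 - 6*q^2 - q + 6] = 3*q^2 - 12*q - 1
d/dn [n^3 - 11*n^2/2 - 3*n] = 3*n^2 - 11*n - 3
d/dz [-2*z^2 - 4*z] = -4*z - 4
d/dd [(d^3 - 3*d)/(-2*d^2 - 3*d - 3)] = (-2*d^4 - 6*d^3 - 15*d^2 + 9)/(4*d^4 + 12*d^3 + 21*d^2 + 18*d + 9)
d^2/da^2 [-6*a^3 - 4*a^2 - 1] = -36*a - 8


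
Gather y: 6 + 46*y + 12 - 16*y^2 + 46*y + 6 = -16*y^2 + 92*y + 24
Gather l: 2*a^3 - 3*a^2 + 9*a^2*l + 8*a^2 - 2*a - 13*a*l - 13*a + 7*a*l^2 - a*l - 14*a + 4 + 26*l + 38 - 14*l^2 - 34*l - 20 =2*a^3 + 5*a^2 - 29*a + l^2*(7*a - 14) + l*(9*a^2 - 14*a - 8) + 22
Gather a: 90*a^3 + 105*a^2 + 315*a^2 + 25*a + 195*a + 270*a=90*a^3 + 420*a^2 + 490*a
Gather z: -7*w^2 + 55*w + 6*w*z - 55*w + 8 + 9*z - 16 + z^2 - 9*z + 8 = -7*w^2 + 6*w*z + z^2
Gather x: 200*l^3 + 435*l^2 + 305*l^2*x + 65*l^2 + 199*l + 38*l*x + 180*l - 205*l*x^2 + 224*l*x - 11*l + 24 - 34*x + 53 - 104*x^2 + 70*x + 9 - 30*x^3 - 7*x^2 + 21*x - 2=200*l^3 + 500*l^2 + 368*l - 30*x^3 + x^2*(-205*l - 111) + x*(305*l^2 + 262*l + 57) + 84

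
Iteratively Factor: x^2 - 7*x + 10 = (x - 2)*(x - 5)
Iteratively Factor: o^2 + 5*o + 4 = (o + 4)*(o + 1)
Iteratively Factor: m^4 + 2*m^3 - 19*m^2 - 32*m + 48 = (m - 1)*(m^3 + 3*m^2 - 16*m - 48) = (m - 1)*(m + 4)*(m^2 - m - 12) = (m - 1)*(m + 3)*(m + 4)*(m - 4)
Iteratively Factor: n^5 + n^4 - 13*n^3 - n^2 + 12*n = (n - 3)*(n^4 + 4*n^3 - n^2 - 4*n) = (n - 3)*(n - 1)*(n^3 + 5*n^2 + 4*n) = (n - 3)*(n - 1)*(n + 1)*(n^2 + 4*n) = (n - 3)*(n - 1)*(n + 1)*(n + 4)*(n)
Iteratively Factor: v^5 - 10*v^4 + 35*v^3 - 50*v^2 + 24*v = (v - 1)*(v^4 - 9*v^3 + 26*v^2 - 24*v) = (v - 2)*(v - 1)*(v^3 - 7*v^2 + 12*v) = (v - 3)*(v - 2)*(v - 1)*(v^2 - 4*v) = v*(v - 3)*(v - 2)*(v - 1)*(v - 4)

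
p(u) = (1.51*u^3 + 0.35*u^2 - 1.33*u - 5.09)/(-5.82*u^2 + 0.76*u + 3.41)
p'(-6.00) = -0.25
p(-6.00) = 1.47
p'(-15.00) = -0.26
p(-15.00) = 3.80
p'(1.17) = -5.13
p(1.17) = 1.02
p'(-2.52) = -0.16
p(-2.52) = 0.67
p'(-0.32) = 2.75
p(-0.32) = -1.82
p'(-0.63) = 94.21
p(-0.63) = -7.23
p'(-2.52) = -0.16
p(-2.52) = 0.67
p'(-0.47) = 8.69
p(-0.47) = -2.57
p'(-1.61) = 0.26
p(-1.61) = 0.65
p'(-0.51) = 12.96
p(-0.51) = -3.00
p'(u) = (11.64*u - 0.76)*(1.51*u^3 + 0.35*u^2 - 1.33*u - 5.09)/(-5.82*u^2 + 0.76*u + 3.41)^2 + (4.53*u^2 + 0.7*u - 1.33)/(-5.82*u^2 + 0.76*u + 3.41) = (-8.7882*u^4 + 2.2952*u^3 + 7.9727*u^2 - 56.8606*u - 0.6669)/(33.8724*u^4 - 8.8464*u^3 - 39.1148*u^2 + 5.1832*u + 11.6281)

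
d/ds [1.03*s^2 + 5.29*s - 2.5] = 2.06*s + 5.29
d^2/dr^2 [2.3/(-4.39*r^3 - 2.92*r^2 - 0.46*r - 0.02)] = ((60.582*r + 13.432)*(4.39*r^3 + 2.92*r^2 + 0.46*r + 0.02) - 2.3*(13.17*r^2 + 5.84*r + 0.46)*(26.34*r^2 + 11.68*r + 0.92))/(4.39*r^3 + 2.92*r^2 + 0.46*r + 0.02)^3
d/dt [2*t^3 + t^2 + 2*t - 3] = 6*t^2 + 2*t + 2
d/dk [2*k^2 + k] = 4*k + 1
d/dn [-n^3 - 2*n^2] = n*(-3*n - 4)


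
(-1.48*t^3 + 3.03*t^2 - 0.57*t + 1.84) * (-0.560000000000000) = 0.8288*t^3 - 1.6968*t^2 + 0.3192*t - 1.0304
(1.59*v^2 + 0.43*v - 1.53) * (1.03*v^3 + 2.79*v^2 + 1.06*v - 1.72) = 1.6377*v^5 + 4.879*v^4 + 1.3092*v^3 - 6.5477*v^2 - 2.3614*v + 2.6316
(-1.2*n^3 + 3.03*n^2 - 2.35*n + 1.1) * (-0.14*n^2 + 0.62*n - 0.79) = 0.168*n^5 - 1.1682*n^4 + 3.1556*n^3 - 4.0047*n^2 + 2.5385*n - 0.869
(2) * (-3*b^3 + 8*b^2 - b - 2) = -6*b^3 + 16*b^2 - 2*b - 4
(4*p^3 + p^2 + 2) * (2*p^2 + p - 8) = 8*p^5 + 6*p^4 - 31*p^3 - 4*p^2 + 2*p - 16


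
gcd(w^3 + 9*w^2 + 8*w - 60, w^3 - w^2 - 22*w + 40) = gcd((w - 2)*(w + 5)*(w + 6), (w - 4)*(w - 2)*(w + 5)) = w^2 + 3*w - 10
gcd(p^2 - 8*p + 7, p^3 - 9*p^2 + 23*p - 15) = p - 1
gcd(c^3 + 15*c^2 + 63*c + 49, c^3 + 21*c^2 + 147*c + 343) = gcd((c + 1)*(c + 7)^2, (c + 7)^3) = c^2 + 14*c + 49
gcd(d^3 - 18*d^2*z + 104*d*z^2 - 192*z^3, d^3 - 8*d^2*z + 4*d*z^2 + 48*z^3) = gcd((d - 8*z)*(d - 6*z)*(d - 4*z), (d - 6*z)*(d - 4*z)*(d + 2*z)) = d^2 - 10*d*z + 24*z^2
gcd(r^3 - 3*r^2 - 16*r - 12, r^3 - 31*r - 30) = r^2 - 5*r - 6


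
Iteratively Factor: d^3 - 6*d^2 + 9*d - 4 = (d - 1)*(d^2 - 5*d + 4) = (d - 1)^2*(d - 4)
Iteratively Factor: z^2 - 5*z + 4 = (z - 4)*(z - 1)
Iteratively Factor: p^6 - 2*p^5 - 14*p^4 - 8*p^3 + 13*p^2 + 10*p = (p)*(p^5 - 2*p^4 - 14*p^3 - 8*p^2 + 13*p + 10) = p*(p - 1)*(p^4 - p^3 - 15*p^2 - 23*p - 10) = p*(p - 1)*(p + 2)*(p^3 - 3*p^2 - 9*p - 5) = p*(p - 1)*(p + 1)*(p + 2)*(p^2 - 4*p - 5) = p*(p - 1)*(p + 1)^2*(p + 2)*(p - 5)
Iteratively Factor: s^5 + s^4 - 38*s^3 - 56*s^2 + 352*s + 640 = (s + 2)*(s^4 - s^3 - 36*s^2 + 16*s + 320) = (s - 5)*(s + 2)*(s^3 + 4*s^2 - 16*s - 64) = (s - 5)*(s - 4)*(s + 2)*(s^2 + 8*s + 16) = (s - 5)*(s - 4)*(s + 2)*(s + 4)*(s + 4)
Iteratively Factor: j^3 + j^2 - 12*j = (j + 4)*(j^2 - 3*j) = (j - 3)*(j + 4)*(j)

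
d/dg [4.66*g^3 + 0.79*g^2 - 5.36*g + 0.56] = 13.98*g^2 + 1.58*g - 5.36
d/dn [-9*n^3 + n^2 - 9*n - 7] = -27*n^2 + 2*n - 9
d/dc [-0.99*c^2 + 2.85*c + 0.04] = 2.85 - 1.98*c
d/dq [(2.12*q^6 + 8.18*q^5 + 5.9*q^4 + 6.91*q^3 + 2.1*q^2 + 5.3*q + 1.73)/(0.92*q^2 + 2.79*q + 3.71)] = (7.8016*q^7 + 52.1508*q^6 + 149.336*q^5 + 207.4792*q^4 + 126.1138*q^3 + 77.8913*q^2 + 12.3988*q + 14.8363)/(0.8464*q^4 + 5.1336*q^3 + 14.6105*q^2 + 20.7018*q + 13.7641)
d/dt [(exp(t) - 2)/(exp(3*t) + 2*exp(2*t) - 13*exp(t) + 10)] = 2*(-exp(t) - 2)*exp(t)/(exp(4*t) + 8*exp(3*t) + 6*exp(2*t) - 40*exp(t) + 25)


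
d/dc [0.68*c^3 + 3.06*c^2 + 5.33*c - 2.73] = 2.04*c^2 + 6.12*c + 5.33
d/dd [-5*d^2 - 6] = -10*d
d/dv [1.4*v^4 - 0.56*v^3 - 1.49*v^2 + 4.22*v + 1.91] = 5.6*v^3 - 1.68*v^2 - 2.98*v + 4.22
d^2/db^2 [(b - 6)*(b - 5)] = 2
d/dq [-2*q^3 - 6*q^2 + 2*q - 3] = -6*q^2 - 12*q + 2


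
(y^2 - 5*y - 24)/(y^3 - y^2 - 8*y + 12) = (y - 8)/(y^2 - 4*y + 4)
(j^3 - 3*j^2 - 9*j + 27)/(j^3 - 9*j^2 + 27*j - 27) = (j + 3)/(j - 3)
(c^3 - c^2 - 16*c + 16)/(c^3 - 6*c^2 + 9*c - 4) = (c + 4)/(c - 1)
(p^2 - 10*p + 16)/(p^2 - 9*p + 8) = (p - 2)/(p - 1)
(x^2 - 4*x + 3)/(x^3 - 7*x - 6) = (x - 1)/(x^2 + 3*x + 2)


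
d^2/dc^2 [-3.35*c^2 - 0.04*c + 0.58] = -6.70000000000000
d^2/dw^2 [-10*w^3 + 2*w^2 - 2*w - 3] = 4 - 60*w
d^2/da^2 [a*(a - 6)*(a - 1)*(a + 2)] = 12*a^2 - 30*a - 16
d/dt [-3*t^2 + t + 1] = 1 - 6*t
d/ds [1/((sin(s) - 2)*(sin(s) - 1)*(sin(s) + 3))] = (7 - 3*sin(s)^2)*cos(s)/((sin(s) - 2)^2*(sin(s) - 1)^2*(sin(s) + 3)^2)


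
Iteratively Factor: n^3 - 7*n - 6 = (n + 2)*(n^2 - 2*n - 3) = (n - 3)*(n + 2)*(n + 1)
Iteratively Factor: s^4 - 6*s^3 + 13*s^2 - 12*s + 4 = (s - 1)*(s^3 - 5*s^2 + 8*s - 4) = (s - 2)*(s - 1)*(s^2 - 3*s + 2) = (s - 2)*(s - 1)^2*(s - 2)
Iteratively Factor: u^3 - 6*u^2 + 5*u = (u - 5)*(u^2 - u) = (u - 5)*(u - 1)*(u)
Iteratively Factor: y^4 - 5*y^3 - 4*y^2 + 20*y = (y - 5)*(y^3 - 4*y) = (y - 5)*(y + 2)*(y^2 - 2*y) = y*(y - 5)*(y + 2)*(y - 2)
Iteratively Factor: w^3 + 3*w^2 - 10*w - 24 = (w + 2)*(w^2 + w - 12) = (w - 3)*(w + 2)*(w + 4)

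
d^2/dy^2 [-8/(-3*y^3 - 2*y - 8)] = 16*(-9*y*(3*y^3 + 2*y + 8) + (9*y^2 + 2)^2)/(3*y^3 + 2*y + 8)^3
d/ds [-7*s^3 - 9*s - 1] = -21*s^2 - 9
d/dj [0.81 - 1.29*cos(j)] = 1.29*sin(j)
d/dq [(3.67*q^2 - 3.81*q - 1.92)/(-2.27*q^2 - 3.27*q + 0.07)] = (-20.6496*q^2 - 8.203*q - 6.5451)/(5.1529*q^4 + 14.8458*q^3 + 10.3751*q^2 - 0.4578*q + 0.0049)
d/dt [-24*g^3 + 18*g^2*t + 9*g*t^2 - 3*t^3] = 18*g^2 + 18*g*t - 9*t^2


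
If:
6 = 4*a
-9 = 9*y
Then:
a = 3/2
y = -1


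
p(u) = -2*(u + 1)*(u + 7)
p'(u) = -4*u - 16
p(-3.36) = 17.18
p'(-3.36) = -2.56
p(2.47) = -65.72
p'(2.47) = -25.88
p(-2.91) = 15.62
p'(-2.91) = -4.36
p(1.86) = -50.68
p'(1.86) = -23.44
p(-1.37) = 4.17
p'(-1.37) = -10.52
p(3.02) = -80.56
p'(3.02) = -28.08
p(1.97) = -53.28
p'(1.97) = -23.88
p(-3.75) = 17.88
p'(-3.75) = -1.00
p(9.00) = -320.00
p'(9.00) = -52.00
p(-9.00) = -32.00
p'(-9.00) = 20.00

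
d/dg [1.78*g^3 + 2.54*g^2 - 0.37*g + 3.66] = 5.34*g^2 + 5.08*g - 0.37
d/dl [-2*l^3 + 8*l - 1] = 8 - 6*l^2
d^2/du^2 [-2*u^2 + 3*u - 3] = -4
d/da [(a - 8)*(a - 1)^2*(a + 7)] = 4*a^3 - 9*a^2 - 106*a + 111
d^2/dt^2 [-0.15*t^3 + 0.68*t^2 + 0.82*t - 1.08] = 1.36 - 0.9*t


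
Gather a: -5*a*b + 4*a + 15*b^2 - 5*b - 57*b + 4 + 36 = a*(4 - 5*b) + 15*b^2 - 62*b + 40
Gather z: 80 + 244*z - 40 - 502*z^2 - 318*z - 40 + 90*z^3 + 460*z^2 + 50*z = 90*z^3 - 42*z^2 - 24*z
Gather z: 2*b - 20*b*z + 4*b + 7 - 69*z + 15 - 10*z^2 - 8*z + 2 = 6*b - 10*z^2 + z*(-20*b - 77) + 24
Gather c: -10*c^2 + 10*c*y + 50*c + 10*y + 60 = -10*c^2 + c*(10*y + 50) + 10*y + 60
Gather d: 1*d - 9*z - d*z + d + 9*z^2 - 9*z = d*(2 - z) + 9*z^2 - 18*z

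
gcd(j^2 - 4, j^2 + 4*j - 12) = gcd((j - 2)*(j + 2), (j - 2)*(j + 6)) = j - 2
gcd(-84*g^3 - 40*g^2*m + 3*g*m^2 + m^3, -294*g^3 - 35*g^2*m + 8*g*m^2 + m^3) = 42*g^2 - g*m - m^2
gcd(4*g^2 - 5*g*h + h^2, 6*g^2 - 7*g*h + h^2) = g - h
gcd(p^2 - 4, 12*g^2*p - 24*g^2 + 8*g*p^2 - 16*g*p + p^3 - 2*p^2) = p - 2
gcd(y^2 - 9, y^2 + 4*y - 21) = y - 3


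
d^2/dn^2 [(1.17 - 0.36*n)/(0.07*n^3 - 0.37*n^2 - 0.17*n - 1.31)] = (-0.010584*n^5 + 0.12474*n^4 - 0.591984*n^3 + 0.481356*n^2 + 2.132244*n - 0.906228)/(0.000343*n^9 - 0.005439*n^8 + 0.02625*n^7 - 0.043492*n^6 + 0.139824*n^5 - 0.476562*n^4 - 0.138926*n^3 - 2.018448*n^2 - 0.875211*n - 2.248091)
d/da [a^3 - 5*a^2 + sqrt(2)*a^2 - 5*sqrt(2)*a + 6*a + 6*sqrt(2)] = 3*a^2 - 10*a + 2*sqrt(2)*a - 5*sqrt(2) + 6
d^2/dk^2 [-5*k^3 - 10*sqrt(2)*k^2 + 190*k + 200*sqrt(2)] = -30*k - 20*sqrt(2)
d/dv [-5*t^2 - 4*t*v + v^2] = -4*t + 2*v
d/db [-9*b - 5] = -9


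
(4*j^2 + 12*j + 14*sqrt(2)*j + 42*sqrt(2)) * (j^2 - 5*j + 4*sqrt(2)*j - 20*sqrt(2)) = 4*j^4 - 8*j^3 + 30*sqrt(2)*j^3 - 60*sqrt(2)*j^2 + 52*j^2 - 450*sqrt(2)*j - 224*j - 1680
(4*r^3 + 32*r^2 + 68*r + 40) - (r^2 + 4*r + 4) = 4*r^3 + 31*r^2 + 64*r + 36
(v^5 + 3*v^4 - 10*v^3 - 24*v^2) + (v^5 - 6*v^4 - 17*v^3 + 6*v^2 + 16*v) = 2*v^5 - 3*v^4 - 27*v^3 - 18*v^2 + 16*v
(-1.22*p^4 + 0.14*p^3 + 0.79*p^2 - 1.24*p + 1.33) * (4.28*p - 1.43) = -5.2216*p^5 + 2.3438*p^4 + 3.181*p^3 - 6.4369*p^2 + 7.4656*p - 1.9019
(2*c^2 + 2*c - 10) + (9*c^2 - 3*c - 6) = 11*c^2 - c - 16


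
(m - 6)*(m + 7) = m^2 + m - 42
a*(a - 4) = a^2 - 4*a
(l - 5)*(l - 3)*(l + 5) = l^3 - 3*l^2 - 25*l + 75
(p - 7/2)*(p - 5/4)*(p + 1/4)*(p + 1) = p^4 - 7*p^3/2 - 21*p^2/16 + 137*p/32 + 35/32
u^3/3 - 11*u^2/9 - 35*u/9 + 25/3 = (u/3 + 1)*(u - 5)*(u - 5/3)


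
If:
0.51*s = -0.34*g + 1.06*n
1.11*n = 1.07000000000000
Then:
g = 3.00529941706412 - 1.5*s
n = 0.96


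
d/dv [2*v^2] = 4*v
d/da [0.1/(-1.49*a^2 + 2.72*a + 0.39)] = (0.298*a - 0.272)/(-1.49*a^2 + 2.72*a + 0.39)^2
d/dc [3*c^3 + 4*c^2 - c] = 9*c^2 + 8*c - 1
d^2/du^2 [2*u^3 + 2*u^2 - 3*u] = 12*u + 4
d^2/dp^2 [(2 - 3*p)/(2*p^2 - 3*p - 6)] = 2*((3*p - 2)*(4*p - 3)^2 + (18*p - 13)*(-2*p^2 + 3*p + 6))/(-2*p^2 + 3*p + 6)^3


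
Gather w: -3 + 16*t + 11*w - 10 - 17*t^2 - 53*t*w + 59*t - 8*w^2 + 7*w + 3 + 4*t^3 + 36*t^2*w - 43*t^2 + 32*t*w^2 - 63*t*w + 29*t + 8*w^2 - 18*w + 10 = 4*t^3 - 60*t^2 + 32*t*w^2 + 104*t + w*(36*t^2 - 116*t)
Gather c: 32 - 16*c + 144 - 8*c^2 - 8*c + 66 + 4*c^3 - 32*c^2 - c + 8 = 4*c^3 - 40*c^2 - 25*c + 250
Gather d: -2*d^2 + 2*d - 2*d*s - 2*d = -2*d^2 - 2*d*s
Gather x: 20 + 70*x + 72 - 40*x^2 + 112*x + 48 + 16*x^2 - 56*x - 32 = -24*x^2 + 126*x + 108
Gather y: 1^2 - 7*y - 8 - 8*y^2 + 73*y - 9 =-8*y^2 + 66*y - 16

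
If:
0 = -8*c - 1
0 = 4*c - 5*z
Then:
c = -1/8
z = -1/10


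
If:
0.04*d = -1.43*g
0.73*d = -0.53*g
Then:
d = 0.00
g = 0.00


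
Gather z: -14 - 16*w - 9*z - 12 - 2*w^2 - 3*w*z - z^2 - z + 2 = -2*w^2 - 16*w - z^2 + z*(-3*w - 10) - 24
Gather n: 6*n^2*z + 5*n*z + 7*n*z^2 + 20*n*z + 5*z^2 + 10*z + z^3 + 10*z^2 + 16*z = 6*n^2*z + n*(7*z^2 + 25*z) + z^3 + 15*z^2 + 26*z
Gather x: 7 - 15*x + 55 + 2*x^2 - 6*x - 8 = 2*x^2 - 21*x + 54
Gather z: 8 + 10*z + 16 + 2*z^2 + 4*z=2*z^2 + 14*z + 24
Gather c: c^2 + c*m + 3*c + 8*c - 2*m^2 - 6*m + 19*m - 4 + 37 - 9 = c^2 + c*(m + 11) - 2*m^2 + 13*m + 24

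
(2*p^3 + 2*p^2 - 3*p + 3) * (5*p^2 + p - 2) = 10*p^5 + 12*p^4 - 17*p^3 + 8*p^2 + 9*p - 6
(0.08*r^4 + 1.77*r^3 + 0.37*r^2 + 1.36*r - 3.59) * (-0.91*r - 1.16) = -0.0728*r^5 - 1.7035*r^4 - 2.3899*r^3 - 1.6668*r^2 + 1.6893*r + 4.1644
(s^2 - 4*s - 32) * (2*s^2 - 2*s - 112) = 2*s^4 - 10*s^3 - 168*s^2 + 512*s + 3584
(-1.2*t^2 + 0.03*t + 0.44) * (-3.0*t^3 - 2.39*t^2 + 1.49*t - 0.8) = 3.6*t^5 + 2.778*t^4 - 3.1797*t^3 - 0.0469000000000002*t^2 + 0.6316*t - 0.352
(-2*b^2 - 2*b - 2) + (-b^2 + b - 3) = -3*b^2 - b - 5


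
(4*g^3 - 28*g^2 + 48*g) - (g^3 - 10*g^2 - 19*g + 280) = 3*g^3 - 18*g^2 + 67*g - 280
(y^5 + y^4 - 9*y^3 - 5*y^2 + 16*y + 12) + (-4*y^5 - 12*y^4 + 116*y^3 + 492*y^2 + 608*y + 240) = -3*y^5 - 11*y^4 + 107*y^3 + 487*y^2 + 624*y + 252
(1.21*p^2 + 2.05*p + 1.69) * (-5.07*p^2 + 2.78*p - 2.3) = -6.1347*p^4 - 7.0297*p^3 - 5.6523*p^2 - 0.016799999999999*p - 3.887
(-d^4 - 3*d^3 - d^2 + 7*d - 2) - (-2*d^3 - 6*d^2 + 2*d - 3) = -d^4 - d^3 + 5*d^2 + 5*d + 1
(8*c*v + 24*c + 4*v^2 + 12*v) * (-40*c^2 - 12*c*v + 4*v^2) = -320*c^3*v - 960*c^3 - 256*c^2*v^2 - 768*c^2*v - 16*c*v^3 - 48*c*v^2 + 16*v^4 + 48*v^3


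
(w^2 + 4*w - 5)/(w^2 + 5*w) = (w - 1)/w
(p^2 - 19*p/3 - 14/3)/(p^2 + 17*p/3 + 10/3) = (p - 7)/(p + 5)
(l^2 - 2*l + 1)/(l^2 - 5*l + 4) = (l - 1)/(l - 4)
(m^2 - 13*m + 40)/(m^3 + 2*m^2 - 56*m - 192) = (m - 5)/(m^2 + 10*m + 24)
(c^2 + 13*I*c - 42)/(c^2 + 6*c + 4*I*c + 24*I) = (c^2 + 13*I*c - 42)/(c^2 + c*(6 + 4*I) + 24*I)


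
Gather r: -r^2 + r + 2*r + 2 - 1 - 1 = -r^2 + 3*r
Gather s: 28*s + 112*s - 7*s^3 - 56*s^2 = -7*s^3 - 56*s^2 + 140*s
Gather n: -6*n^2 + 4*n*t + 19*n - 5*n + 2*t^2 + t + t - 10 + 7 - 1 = -6*n^2 + n*(4*t + 14) + 2*t^2 + 2*t - 4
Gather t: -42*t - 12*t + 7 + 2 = 9 - 54*t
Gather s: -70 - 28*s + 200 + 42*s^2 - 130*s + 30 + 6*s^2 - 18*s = 48*s^2 - 176*s + 160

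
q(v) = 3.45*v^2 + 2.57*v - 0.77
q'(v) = 6.9*v + 2.57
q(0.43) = 0.97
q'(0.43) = 5.54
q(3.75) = 57.38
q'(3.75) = 28.44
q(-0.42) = -1.24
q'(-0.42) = -0.33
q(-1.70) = 4.83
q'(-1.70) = -9.16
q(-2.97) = 22.03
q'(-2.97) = -17.92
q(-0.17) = -1.11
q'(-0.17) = 1.40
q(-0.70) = -0.88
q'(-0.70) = -2.26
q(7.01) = 186.78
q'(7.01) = 50.94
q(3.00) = 37.99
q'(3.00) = 23.27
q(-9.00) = 255.55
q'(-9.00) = -59.53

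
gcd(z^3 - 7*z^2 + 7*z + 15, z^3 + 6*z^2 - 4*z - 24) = 1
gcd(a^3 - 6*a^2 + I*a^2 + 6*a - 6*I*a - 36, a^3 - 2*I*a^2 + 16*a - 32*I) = a - 2*I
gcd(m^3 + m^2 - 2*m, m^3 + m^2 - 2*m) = m^3 + m^2 - 2*m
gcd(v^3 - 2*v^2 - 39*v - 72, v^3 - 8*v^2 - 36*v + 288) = v - 8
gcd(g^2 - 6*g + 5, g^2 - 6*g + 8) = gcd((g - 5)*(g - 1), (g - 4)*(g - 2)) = 1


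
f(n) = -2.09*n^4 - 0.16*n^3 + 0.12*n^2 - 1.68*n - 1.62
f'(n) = -8.36*n^3 - 0.48*n^2 + 0.24*n - 1.68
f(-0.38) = -1.00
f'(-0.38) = -1.38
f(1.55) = -16.60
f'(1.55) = -33.59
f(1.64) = -19.88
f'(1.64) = -39.45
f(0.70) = -3.29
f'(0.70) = -4.61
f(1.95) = -35.85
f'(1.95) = -65.03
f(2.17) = -52.68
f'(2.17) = -88.84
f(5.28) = -1655.06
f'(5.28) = -1244.37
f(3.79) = -446.20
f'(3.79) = -462.78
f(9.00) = -13836.15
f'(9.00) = -6132.84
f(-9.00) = -13572.63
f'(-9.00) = 6051.72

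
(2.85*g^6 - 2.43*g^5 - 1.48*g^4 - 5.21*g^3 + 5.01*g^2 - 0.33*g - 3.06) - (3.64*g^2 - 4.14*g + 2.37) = 2.85*g^6 - 2.43*g^5 - 1.48*g^4 - 5.21*g^3 + 1.37*g^2 + 3.81*g - 5.43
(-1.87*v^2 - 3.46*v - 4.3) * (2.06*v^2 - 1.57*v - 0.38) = -3.8522*v^4 - 4.1917*v^3 - 2.7152*v^2 + 8.0658*v + 1.634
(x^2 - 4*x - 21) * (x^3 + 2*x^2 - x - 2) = x^5 - 2*x^4 - 30*x^3 - 40*x^2 + 29*x + 42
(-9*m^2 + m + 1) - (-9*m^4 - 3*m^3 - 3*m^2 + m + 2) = 9*m^4 + 3*m^3 - 6*m^2 - 1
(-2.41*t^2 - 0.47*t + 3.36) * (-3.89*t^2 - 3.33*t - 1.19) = 9.3749*t^4 + 9.8536*t^3 - 8.6374*t^2 - 10.6295*t - 3.9984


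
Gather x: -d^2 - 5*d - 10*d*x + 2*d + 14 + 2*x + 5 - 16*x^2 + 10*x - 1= -d^2 - 3*d - 16*x^2 + x*(12 - 10*d) + 18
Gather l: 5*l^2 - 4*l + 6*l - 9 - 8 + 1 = 5*l^2 + 2*l - 16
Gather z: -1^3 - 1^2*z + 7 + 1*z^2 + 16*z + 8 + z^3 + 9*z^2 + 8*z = z^3 + 10*z^2 + 23*z + 14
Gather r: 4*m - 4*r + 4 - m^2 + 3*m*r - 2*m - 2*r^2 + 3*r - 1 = -m^2 + 2*m - 2*r^2 + r*(3*m - 1) + 3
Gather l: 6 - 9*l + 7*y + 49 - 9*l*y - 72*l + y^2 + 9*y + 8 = l*(-9*y - 81) + y^2 + 16*y + 63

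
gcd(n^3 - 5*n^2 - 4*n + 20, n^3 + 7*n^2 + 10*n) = n + 2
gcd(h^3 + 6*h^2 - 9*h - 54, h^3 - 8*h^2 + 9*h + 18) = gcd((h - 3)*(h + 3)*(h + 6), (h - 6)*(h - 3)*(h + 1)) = h - 3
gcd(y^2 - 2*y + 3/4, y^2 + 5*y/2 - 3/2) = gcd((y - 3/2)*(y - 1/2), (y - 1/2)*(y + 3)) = y - 1/2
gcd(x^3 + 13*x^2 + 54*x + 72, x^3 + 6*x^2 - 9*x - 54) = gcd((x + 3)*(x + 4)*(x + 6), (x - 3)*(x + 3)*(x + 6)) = x^2 + 9*x + 18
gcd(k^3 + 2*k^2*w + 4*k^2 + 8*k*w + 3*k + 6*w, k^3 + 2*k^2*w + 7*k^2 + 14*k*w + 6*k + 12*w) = k^2 + 2*k*w + k + 2*w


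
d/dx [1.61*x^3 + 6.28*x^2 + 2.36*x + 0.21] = 4.83*x^2 + 12.56*x + 2.36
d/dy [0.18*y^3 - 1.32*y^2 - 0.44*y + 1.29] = 0.54*y^2 - 2.64*y - 0.44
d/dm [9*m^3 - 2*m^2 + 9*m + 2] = 27*m^2 - 4*m + 9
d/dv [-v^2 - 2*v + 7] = -2*v - 2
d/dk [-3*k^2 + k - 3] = 1 - 6*k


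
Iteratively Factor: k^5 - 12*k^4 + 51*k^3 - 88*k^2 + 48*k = (k - 1)*(k^4 - 11*k^3 + 40*k^2 - 48*k) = (k - 4)*(k - 1)*(k^3 - 7*k^2 + 12*k) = (k - 4)*(k - 3)*(k - 1)*(k^2 - 4*k) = k*(k - 4)*(k - 3)*(k - 1)*(k - 4)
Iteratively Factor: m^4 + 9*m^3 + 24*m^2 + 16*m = (m + 4)*(m^3 + 5*m^2 + 4*m) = (m + 1)*(m + 4)*(m^2 + 4*m) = (m + 1)*(m + 4)^2*(m)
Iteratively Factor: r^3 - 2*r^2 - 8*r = (r + 2)*(r^2 - 4*r) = (r - 4)*(r + 2)*(r)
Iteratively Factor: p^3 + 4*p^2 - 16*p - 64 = (p + 4)*(p^2 - 16) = (p + 4)^2*(p - 4)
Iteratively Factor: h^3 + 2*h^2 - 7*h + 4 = (h - 1)*(h^2 + 3*h - 4) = (h - 1)^2*(h + 4)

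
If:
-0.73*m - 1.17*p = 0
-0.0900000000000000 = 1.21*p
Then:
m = 0.12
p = -0.07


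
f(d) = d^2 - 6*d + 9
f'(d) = 2*d - 6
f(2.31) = 0.48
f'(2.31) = -1.38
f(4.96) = 3.84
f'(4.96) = 3.92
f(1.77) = 1.51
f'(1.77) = -2.46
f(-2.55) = 30.80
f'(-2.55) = -11.10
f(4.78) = 3.17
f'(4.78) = 3.56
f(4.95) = 3.80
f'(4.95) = 3.90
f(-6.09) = 82.63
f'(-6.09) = -18.18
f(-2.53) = 30.58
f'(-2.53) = -11.06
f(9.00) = 36.00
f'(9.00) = 12.00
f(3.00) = 0.00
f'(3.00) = 0.00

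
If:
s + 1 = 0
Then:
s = -1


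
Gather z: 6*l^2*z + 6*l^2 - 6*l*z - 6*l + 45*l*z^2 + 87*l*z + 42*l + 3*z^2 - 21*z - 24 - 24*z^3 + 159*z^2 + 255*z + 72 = 6*l^2 + 36*l - 24*z^3 + z^2*(45*l + 162) + z*(6*l^2 + 81*l + 234) + 48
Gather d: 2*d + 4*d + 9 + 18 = 6*d + 27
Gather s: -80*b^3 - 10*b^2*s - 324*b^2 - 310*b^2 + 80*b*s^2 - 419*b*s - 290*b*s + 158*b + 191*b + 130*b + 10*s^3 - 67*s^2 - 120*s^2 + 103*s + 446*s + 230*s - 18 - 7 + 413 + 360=-80*b^3 - 634*b^2 + 479*b + 10*s^3 + s^2*(80*b - 187) + s*(-10*b^2 - 709*b + 779) + 748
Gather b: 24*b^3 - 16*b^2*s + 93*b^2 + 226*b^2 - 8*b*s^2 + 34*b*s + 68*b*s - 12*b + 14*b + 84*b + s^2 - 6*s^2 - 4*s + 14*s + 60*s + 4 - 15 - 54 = 24*b^3 + b^2*(319 - 16*s) + b*(-8*s^2 + 102*s + 86) - 5*s^2 + 70*s - 65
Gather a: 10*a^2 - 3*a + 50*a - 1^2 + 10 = 10*a^2 + 47*a + 9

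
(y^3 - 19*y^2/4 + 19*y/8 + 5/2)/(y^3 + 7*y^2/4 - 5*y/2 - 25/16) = 2*(y - 4)/(2*y + 5)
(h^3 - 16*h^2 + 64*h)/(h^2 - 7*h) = (h^2 - 16*h + 64)/(h - 7)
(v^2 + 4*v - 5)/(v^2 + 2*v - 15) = (v - 1)/(v - 3)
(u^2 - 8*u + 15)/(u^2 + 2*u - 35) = (u - 3)/(u + 7)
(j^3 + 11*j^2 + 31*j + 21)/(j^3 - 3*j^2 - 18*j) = (j^2 + 8*j + 7)/(j*(j - 6))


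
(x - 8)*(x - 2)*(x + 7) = x^3 - 3*x^2 - 54*x + 112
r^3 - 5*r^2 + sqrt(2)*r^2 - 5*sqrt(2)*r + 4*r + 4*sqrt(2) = (r - 4)*(r - 1)*(r + sqrt(2))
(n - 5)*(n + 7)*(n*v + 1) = n^3*v + 2*n^2*v + n^2 - 35*n*v + 2*n - 35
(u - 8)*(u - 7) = u^2 - 15*u + 56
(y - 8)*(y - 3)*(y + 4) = y^3 - 7*y^2 - 20*y + 96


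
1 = 1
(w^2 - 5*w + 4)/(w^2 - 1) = (w - 4)/(w + 1)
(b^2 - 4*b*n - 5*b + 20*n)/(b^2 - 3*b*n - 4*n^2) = (b - 5)/(b + n)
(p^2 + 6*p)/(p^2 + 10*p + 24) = p/(p + 4)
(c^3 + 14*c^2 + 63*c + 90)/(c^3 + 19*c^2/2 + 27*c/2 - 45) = 2*(c + 3)/(2*c - 3)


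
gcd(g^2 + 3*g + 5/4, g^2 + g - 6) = 1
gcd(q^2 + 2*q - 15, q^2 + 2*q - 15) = q^2 + 2*q - 15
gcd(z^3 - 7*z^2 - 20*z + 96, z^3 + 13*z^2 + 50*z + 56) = z + 4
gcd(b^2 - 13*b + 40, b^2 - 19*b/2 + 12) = b - 8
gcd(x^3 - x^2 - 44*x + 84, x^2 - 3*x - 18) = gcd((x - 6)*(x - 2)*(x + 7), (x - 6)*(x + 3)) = x - 6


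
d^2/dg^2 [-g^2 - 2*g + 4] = -2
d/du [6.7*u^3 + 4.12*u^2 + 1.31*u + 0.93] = 20.1*u^2 + 8.24*u + 1.31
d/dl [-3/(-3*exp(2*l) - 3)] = -1/(2*cosh(l)^2)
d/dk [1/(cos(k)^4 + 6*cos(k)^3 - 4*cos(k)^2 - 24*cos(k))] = (-5*cos(k) + 9*cos(2*k) + cos(3*k) - 15)*sin(k)/((cos(k)^3 + 6*cos(k)^2 - 4*cos(k) - 24)^2*cos(k)^2)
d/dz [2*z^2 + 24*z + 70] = 4*z + 24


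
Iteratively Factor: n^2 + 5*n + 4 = (n + 4)*(n + 1)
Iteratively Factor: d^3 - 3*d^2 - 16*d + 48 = (d - 4)*(d^2 + d - 12) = (d - 4)*(d + 4)*(d - 3)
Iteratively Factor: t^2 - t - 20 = (t + 4)*(t - 5)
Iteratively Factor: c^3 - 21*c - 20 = (c - 5)*(c^2 + 5*c + 4) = (c - 5)*(c + 4)*(c + 1)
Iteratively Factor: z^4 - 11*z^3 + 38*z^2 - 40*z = (z - 5)*(z^3 - 6*z^2 + 8*z) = z*(z - 5)*(z^2 - 6*z + 8) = z*(z - 5)*(z - 2)*(z - 4)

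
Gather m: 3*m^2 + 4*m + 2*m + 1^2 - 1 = 3*m^2 + 6*m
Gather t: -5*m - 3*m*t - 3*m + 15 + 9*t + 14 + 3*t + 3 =-8*m + t*(12 - 3*m) + 32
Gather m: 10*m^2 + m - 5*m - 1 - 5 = 10*m^2 - 4*m - 6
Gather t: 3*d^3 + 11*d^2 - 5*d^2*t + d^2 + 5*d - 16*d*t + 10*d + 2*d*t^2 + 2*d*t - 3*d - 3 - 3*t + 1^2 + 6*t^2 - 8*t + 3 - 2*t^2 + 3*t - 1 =3*d^3 + 12*d^2 + 12*d + t^2*(2*d + 4) + t*(-5*d^2 - 14*d - 8)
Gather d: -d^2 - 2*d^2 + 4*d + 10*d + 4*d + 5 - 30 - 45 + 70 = -3*d^2 + 18*d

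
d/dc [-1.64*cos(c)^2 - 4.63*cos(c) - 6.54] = (3.28*cos(c) + 4.63)*sin(c)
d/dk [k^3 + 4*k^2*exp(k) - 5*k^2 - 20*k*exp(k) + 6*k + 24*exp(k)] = 4*k^2*exp(k) + 3*k^2 - 12*k*exp(k) - 10*k + 4*exp(k) + 6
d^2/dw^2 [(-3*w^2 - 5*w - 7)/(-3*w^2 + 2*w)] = 14*(9*w^3 + 27*w^2 - 18*w + 4)/(w^3*(27*w^3 - 54*w^2 + 36*w - 8))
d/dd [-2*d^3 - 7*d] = -6*d^2 - 7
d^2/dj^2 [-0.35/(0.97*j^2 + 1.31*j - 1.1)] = (0.65863*j^2 + 0.88949*j - 0.35*(1.94*j + 1.31)*(3.88*j + 2.62) - 0.7469)/(0.97*j^2 + 1.31*j - 1.1)^3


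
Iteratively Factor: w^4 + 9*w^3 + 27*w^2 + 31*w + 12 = (w + 1)*(w^3 + 8*w^2 + 19*w + 12) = (w + 1)*(w + 4)*(w^2 + 4*w + 3) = (w + 1)*(w + 3)*(w + 4)*(w + 1)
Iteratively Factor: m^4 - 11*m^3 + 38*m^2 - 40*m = (m - 5)*(m^3 - 6*m^2 + 8*m) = m*(m - 5)*(m^2 - 6*m + 8) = m*(m - 5)*(m - 2)*(m - 4)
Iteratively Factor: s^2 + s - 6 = (s - 2)*(s + 3)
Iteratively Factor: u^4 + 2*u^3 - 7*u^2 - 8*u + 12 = (u - 1)*(u^3 + 3*u^2 - 4*u - 12) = (u - 2)*(u - 1)*(u^2 + 5*u + 6) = (u - 2)*(u - 1)*(u + 3)*(u + 2)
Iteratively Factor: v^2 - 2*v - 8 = (v - 4)*(v + 2)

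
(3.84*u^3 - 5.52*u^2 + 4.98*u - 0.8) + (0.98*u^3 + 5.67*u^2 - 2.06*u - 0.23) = 4.82*u^3 + 0.15*u^2 + 2.92*u - 1.03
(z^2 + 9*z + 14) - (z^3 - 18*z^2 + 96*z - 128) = -z^3 + 19*z^2 - 87*z + 142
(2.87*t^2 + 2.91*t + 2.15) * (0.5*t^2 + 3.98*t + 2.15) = 1.435*t^4 + 12.8776*t^3 + 18.8273*t^2 + 14.8135*t + 4.6225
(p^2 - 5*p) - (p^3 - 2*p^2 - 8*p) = -p^3 + 3*p^2 + 3*p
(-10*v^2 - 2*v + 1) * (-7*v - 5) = 70*v^3 + 64*v^2 + 3*v - 5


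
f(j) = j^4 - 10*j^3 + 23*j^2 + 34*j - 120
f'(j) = 4*j^3 - 30*j^2 + 46*j + 34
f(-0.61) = -129.77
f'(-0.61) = -6.13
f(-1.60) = -68.01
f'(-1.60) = -132.78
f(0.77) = -84.40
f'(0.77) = 53.46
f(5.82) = 32.91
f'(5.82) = 74.10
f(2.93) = -0.76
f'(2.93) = 11.85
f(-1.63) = -63.94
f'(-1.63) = -138.01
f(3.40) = 2.07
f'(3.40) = 0.82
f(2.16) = -18.26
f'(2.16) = 33.70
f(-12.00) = 40800.00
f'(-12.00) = -11750.00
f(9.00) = 1320.00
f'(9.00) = 934.00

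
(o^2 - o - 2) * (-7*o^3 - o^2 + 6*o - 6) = -7*o^5 + 6*o^4 + 21*o^3 - 10*o^2 - 6*o + 12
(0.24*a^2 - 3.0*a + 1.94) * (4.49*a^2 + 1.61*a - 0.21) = 1.0776*a^4 - 13.0836*a^3 + 3.8302*a^2 + 3.7534*a - 0.4074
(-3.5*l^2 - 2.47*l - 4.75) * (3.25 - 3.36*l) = 11.76*l^3 - 3.0758*l^2 + 7.9325*l - 15.4375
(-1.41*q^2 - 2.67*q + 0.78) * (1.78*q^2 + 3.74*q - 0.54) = -2.5098*q^4 - 10.026*q^3 - 7.836*q^2 + 4.359*q - 0.4212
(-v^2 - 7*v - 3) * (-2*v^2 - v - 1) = 2*v^4 + 15*v^3 + 14*v^2 + 10*v + 3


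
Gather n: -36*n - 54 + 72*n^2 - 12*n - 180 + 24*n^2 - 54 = 96*n^2 - 48*n - 288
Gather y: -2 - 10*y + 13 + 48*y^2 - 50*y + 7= 48*y^2 - 60*y + 18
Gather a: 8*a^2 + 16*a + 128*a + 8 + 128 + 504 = 8*a^2 + 144*a + 640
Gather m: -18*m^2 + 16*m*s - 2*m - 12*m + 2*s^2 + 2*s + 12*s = -18*m^2 + m*(16*s - 14) + 2*s^2 + 14*s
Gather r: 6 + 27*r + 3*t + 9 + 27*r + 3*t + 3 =54*r + 6*t + 18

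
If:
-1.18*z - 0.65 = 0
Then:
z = -0.55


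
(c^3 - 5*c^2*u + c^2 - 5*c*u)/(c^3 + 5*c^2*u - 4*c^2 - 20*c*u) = (c^2 - 5*c*u + c - 5*u)/(c^2 + 5*c*u - 4*c - 20*u)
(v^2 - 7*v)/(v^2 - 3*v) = (v - 7)/(v - 3)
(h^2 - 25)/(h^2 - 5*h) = (h + 5)/h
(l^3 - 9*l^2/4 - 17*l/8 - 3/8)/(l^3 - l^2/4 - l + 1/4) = (8*l^3 - 18*l^2 - 17*l - 3)/(2*(4*l^3 - l^2 - 4*l + 1))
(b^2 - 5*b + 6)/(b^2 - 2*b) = (b - 3)/b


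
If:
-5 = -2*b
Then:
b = 5/2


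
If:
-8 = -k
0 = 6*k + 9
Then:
No Solution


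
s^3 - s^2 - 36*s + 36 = (s - 6)*(s - 1)*(s + 6)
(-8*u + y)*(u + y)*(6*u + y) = -48*u^3 - 50*u^2*y - u*y^2 + y^3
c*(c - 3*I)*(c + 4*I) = c^3 + I*c^2 + 12*c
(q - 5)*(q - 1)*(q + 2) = q^3 - 4*q^2 - 7*q + 10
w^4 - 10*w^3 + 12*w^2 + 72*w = w*(w - 6)^2*(w + 2)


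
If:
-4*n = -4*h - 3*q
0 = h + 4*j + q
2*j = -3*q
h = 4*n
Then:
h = 0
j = 0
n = 0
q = 0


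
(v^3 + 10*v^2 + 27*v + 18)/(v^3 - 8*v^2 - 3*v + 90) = (v^2 + 7*v + 6)/(v^2 - 11*v + 30)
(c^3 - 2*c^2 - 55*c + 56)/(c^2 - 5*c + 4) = (c^2 - c - 56)/(c - 4)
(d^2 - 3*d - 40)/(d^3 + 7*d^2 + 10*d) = (d - 8)/(d*(d + 2))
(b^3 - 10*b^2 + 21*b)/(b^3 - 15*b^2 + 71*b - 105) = b/(b - 5)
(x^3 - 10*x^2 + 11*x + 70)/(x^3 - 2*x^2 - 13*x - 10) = (x - 7)/(x + 1)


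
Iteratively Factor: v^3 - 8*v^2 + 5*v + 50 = (v - 5)*(v^2 - 3*v - 10) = (v - 5)*(v + 2)*(v - 5)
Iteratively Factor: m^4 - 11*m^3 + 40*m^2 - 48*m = (m - 4)*(m^3 - 7*m^2 + 12*m) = (m - 4)^2*(m^2 - 3*m) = (m - 4)^2*(m - 3)*(m)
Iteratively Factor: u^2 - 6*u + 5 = (u - 5)*(u - 1)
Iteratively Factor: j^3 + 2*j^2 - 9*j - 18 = (j - 3)*(j^2 + 5*j + 6) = (j - 3)*(j + 3)*(j + 2)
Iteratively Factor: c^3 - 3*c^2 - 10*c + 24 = (c - 2)*(c^2 - c - 12) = (c - 4)*(c - 2)*(c + 3)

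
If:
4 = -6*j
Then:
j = -2/3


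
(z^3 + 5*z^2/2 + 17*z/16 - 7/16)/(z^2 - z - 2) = (16*z^2 + 24*z - 7)/(16*(z - 2))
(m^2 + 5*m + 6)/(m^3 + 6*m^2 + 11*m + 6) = 1/(m + 1)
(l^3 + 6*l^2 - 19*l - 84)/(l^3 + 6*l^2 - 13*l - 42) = (l^2 - l - 12)/(l^2 - l - 6)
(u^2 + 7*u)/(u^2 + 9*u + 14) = u/(u + 2)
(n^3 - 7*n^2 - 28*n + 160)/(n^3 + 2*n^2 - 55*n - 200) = (n - 4)/(n + 5)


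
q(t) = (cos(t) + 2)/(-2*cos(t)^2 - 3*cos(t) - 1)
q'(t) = (-4*sin(t)*cos(t) - 3*sin(t))*(cos(t) + 2)/(-2*cos(t)^2 - 3*cos(t) - 1)^2 - sin(t)/(-2*cos(t)^2 - 3*cos(t) - 1) = (2*sin(t)^2 - 8*cos(t) - 7)*sin(t)/(3*cos(t) + cos(2*t) + 2)^2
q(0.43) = -0.54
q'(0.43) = -0.20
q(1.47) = -1.59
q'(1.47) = -3.32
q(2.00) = -16.18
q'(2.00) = -191.31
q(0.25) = -0.51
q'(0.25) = -0.11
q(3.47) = 22.07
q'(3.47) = -110.50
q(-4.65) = -2.36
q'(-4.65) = -6.68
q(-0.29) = -0.52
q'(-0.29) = 0.13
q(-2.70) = 14.14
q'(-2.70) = -42.52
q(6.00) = -0.52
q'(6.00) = 0.12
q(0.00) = -0.50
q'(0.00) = 0.00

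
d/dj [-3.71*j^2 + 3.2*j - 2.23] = 3.2 - 7.42*j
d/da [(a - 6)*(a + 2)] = 2*a - 4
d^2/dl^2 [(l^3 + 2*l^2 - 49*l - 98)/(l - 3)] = 2*(l^3 - 9*l^2 + 27*l - 227)/(l^3 - 9*l^2 + 27*l - 27)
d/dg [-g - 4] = -1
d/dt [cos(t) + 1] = -sin(t)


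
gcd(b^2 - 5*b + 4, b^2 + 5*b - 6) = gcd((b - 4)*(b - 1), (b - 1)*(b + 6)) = b - 1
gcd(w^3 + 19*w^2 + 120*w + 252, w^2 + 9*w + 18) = w + 6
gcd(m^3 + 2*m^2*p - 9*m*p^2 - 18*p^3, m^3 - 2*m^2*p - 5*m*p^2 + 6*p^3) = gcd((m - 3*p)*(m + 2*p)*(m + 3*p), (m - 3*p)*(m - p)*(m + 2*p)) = -m^2 + m*p + 6*p^2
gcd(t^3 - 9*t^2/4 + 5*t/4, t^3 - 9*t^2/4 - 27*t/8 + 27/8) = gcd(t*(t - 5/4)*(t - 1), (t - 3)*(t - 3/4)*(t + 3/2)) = 1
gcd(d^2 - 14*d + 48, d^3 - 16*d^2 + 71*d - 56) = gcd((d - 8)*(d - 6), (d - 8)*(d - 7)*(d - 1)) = d - 8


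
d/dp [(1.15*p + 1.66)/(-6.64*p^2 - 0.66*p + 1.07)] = (7.636*p^2 + 22.0448*p + 2.3261)/(44.0896*p^4 + 8.7648*p^3 - 13.774*p^2 - 1.4124*p + 1.1449)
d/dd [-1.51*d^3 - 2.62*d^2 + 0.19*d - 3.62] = -4.53*d^2 - 5.24*d + 0.19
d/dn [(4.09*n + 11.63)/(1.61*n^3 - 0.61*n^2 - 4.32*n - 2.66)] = (-13.1698*n^3 - 53.678*n^2 + 14.1886*n + 39.3622)/(2.5921*n^6 - 1.9642*n^5 - 13.5383*n^4 - 3.2948*n^3 + 21.9076*n^2 + 22.9824*n + 7.0756)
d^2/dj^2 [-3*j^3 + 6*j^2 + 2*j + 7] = 12 - 18*j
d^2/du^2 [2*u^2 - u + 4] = 4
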